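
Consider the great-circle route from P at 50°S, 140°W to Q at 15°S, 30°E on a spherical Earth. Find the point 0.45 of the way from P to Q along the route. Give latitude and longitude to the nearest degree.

Write both endpoints as unit vectors p₁, p₂ with components (cos φ cos λ, cos φ sin λ, sin φ).
The central angle between the endpoints is δ = arccos(p₁·p₂) ≈ 1.997 rad (114.4°).
Interpolate at f = 0.45 with slerp weights a = sin((1−f)δ)/sin δ ≈ 0.978, b = sin(fδ)/sin δ ≈ 0.859.
p = a·p₁ + b·p₂ ≈ (0.237, 0.011, -0.971); φ = arcsin(p_z) ≈ -76.26°, λ = atan2(p_y, p_x) ≈ 2.65°.

≈ 76°S, 3°E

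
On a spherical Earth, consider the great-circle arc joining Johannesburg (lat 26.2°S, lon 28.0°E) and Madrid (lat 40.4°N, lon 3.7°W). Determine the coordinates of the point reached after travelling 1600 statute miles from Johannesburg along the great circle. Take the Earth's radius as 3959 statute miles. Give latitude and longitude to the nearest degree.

Write both endpoints as unit vectors p₁, p₂ with components (cos φ cos λ, cos φ sin λ, sin φ).
The central angle between the endpoints is δ = arccos(p₁·p₂) ≈ 1.271 rad (72.8°). The total great-circle distance is δ·R ≈ 1.271 × 3959 ≈ 5032 mi, so the target fraction is f = 1600/5032 ≈ 0.318.
Interpolate at f ≈ 0.318 with slerp weights a = sin((1−f)δ)/sin δ ≈ 0.798, b = sin(fδ)/sin δ ≈ 0.412.
p = a·p₁ + b·p₂ ≈ (0.945, 0.316, -0.086); φ = arcsin(p_z) ≈ -4.91°, λ = atan2(p_y, p_x) ≈ 18.49°.

≈ lat 5°S, lon 18°E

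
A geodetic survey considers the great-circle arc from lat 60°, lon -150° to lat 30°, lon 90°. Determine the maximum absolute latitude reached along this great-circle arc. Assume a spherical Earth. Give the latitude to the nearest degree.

The great circle lies in the plane with unit normal n̂ = (p₁ × p₂)/|p₁ × p₂|.
Here n̂_z ≈ -0.384; the vertex latitude is φ_max = arccos|n̂_z| ≈ 67.4°.
Check via Clairaut: cos φ_max = |cos φ₁| · sin C = cos(60.0°)·sin(50.2°) ≈ 0.384, again giving ≈ 67.4°.

≈ 67°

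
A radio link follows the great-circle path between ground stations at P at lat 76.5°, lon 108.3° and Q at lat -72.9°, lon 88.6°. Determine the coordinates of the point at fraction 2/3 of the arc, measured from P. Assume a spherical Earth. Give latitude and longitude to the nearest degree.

From cos δ = sin φ₁ sin φ₂ + cos φ₁ cos φ₂ cos Δλ, the central angle is δ ≈ 2.615 rad (149.9°).
Interpolate at f = 2/3 with slerp weights a = sin((1−f)δ)/sin δ ≈ 1.524, b = sin(fδ)/sin δ ≈ 1.962.
p = a·p₁ + b·p₂ ≈ (-0.098, 0.914, -0.393); φ = arcsin(p_z) ≈ -23.12°, λ = atan2(p_y, p_x) ≈ 96.09°.

≈ lat -23°, lon 96°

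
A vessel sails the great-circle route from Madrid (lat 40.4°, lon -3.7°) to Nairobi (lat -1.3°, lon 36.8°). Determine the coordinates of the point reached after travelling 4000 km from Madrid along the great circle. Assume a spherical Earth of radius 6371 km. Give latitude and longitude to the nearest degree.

≈ lat 14°, lon 25°

Write both endpoints as unit vectors p₁, p₂ with components (cos φ cos λ, cos φ sin λ, sin φ).
The central angle between the endpoints is δ = arccos(p₁·p₂) ≈ 0.971 rad (55.7°). The total great-circle distance is δ·R ≈ 0.971 × 6371 ≈ 6188 km, so the target fraction is f = 4000/6188 ≈ 0.646.
Interpolate at f ≈ 0.646 with slerp weights a = sin((1−f)δ)/sin δ ≈ 0.408, b = sin(fδ)/sin δ ≈ 0.711.
p = a·p₁ + b·p₂ ≈ (0.880, 0.406, 0.248); φ = arcsin(p_z) ≈ 14.37°, λ = atan2(p_y, p_x) ≈ 24.78°.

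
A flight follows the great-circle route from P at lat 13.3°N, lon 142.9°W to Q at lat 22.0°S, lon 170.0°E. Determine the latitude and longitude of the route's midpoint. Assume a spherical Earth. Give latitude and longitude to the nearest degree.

≈ lat 5°S, lon 166°W

The haversine formula gives a central angle δ ≈ 1.014 rad (58.1°) between the endpoints.
Interpolate at f = 1/2 with slerp weights a = sin((1−f)δ)/sin δ ≈ 0.572, b = sin(fδ)/sin δ ≈ 0.572.
p = a·p₁ + b·p₂ ≈ (-0.966, -0.244, -0.083); φ = arcsin(p_z) ≈ -4.74°, λ = atan2(p_y, p_x) ≈ -165.85°.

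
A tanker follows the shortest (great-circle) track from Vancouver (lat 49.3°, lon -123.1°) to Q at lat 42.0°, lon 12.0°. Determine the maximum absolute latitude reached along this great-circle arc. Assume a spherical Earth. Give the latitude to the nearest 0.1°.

≈ 69.7°

The great circle lies in the plane with unit normal n̂ = (p₁ × p₂)/|p₁ × p₂|.
Here n̂_z ≈ +0.347; the vertex latitude is φ_max = arccos|n̂_z| ≈ 69.7°.
Check via Clairaut: cos φ_max = |cos φ₁| · sin C = cos(49.3°)·sin(32.1°) ≈ 0.347, again giving ≈ 69.7°.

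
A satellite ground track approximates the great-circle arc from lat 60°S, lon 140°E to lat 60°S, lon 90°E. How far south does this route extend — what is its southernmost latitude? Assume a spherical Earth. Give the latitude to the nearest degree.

The great circle lies in the plane with unit normal n̂ = (p₁ × p₂)/|p₁ × p₂|.
Here n̂_z ≈ -0.464; the vertex latitude is φ_max = arccos|n̂_z| ≈ 62.4°.
Check via Clairaut: cos φ_max = |cos φ₁| · sin C = cos(60.0°)·sin(112.0°) ≈ 0.464, again giving ≈ 62.4°.

≈ 62°S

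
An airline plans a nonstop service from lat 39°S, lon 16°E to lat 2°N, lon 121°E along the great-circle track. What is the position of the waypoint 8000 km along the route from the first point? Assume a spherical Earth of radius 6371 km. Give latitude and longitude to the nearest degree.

≈ lat 17°S, lon 96°E

Convert each endpoint to a unit vector on the sphere (x = cos φ cos λ, y = cos φ sin λ, z = sin φ).
The central angle between the endpoints is δ = arccos(p₁·p₂) ≈ 1.796 rad (102.9°). The total great-circle distance is δ·R ≈ 1.796 × 6371 ≈ 11440 km, so the target fraction is f = 8000/11440 ≈ 0.699.
Interpolate at f ≈ 0.699 with slerp weights a = sin((1−f)δ)/sin δ ≈ 0.527, b = sin(fδ)/sin δ ≈ 0.975.
p = a·p₁ + b·p₂ ≈ (-0.108, 0.948, -0.298); φ = arcsin(p_z) ≈ -17.33°, λ = atan2(p_y, p_x) ≈ 96.50°.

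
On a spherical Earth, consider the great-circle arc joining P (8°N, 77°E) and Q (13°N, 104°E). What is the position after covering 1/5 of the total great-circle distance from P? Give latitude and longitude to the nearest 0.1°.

Convert each endpoint to a unit vector on the sphere (x = cos φ cos λ, y = cos φ sin λ, z = sin φ).
The central angle between the endpoints is δ = arccos(p₁·p₂) ≈ 0.471 rad (27.0°).
Interpolate at f = 1/5 with slerp weights a = sin((1−f)δ)/sin δ ≈ 0.811, b = sin(fδ)/sin δ ≈ 0.207.
p = a·p₁ + b·p₂ ≈ (0.132, 0.978, 0.159); φ = arcsin(p_z) ≈ 9.18°, λ = atan2(p_y, p_x) ≈ 82.33°.

≈ (9.2°N, 82.3°E)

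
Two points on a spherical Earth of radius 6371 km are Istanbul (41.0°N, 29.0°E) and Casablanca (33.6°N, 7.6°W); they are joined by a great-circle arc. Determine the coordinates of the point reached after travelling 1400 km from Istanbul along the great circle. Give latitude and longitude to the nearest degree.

The haversine formula gives a central angle δ ≈ 0.520 rad (29.8°) between the endpoints. The total great-circle distance is δ·R ≈ 0.520 × 6371 ≈ 3314 km, so the target fraction is f = 1400/3314 ≈ 0.422.
Interpolate at f ≈ 0.422 with slerp weights a = sin((1−f)δ)/sin δ ≈ 0.595, b = sin(fδ)/sin δ ≈ 0.439.
p = a·p₁ + b·p₂ ≈ (0.755, 0.170, 0.633); φ = arcsin(p_z) ≈ 39.30°, λ = atan2(p_y, p_x) ≈ 12.66°.

≈ 39°N, 13°E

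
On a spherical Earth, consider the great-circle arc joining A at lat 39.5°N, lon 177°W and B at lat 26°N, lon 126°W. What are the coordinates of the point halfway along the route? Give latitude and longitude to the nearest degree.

Write both endpoints as unit vectors p₁, p₂ with components (cos φ cos λ, cos φ sin λ, sin φ).
The central angle between the endpoints is δ = arccos(p₁·p₂) ≈ 0.774 rad (44.3°).
Interpolate at f = 1/2 with slerp weights a = sin((1−f)δ)/sin δ ≈ 0.540, b = sin(fδ)/sin δ ≈ 0.540.
p = a·p₁ + b·p₂ ≈ (-0.701, -0.414, 0.580); φ = arcsin(p_z) ≈ 35.46°, λ = atan2(p_y, p_x) ≈ -149.42°.

≈ lat 35°N, lon 149°W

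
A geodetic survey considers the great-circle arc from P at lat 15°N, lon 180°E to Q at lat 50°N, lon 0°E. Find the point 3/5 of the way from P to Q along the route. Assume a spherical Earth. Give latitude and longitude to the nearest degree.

Convert each endpoint to a unit vector on the sphere (x = cos φ cos λ, y = cos φ sin λ, z = sin φ).
The central angle between the endpoints is δ = arccos(p₁·p₂) ≈ 2.007 rad (115.0°).
Interpolate at f = 3/5 with slerp weights a = sin((1−f)δ)/sin δ ≈ 0.794, b = sin(fδ)/sin δ ≈ 1.030.
p = a·p₁ + b·p₂ ≈ (-0.105, 0.000, 0.995); φ = arcsin(p_z) ≈ 84.00°, λ = atan2(p_y, p_x) ≈ 180.00°.

≈ lat 84°N, lon 180°E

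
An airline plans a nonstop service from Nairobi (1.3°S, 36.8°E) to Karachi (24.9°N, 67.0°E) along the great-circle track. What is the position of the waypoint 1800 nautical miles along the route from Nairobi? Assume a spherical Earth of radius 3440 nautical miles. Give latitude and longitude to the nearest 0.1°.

Write both endpoints as unit vectors p₁, p₂ with components (cos φ cos λ, cos φ sin λ, sin φ).
The central angle between the endpoints is δ = arccos(p₁·p₂) ≈ 0.685 rad (39.3°). The total great-circle distance is δ·R ≈ 0.685 × 3440 ≈ 2358 nmi, so the target fraction is f = 1800/2358 ≈ 0.763.
Interpolate at f ≈ 0.763 with slerp weights a = sin((1−f)δ)/sin δ ≈ 0.255, b = sin(fδ)/sin δ ≈ 0.789.
p = a·p₁ + b·p₂ ≈ (0.484, 0.812, 0.327); φ = arcsin(p_z) ≈ 19.06°, λ = atan2(p_y, p_x) ≈ 59.20°.

≈ 19.1°N, 59.2°E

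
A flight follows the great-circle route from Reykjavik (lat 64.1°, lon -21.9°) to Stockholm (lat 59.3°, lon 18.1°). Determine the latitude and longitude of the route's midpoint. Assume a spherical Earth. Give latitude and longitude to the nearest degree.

≈ lat 63°, lon 0°

Write both endpoints as unit vectors p₁, p₂ with components (cos φ cos λ, cos φ sin λ, sin φ).
The central angle between the endpoints is δ = arccos(p₁·p₂) ≈ 0.335 rad (19.2°).
Interpolate at f = 1/2 with slerp weights a = sin((1−f)δ)/sin δ ≈ 0.507, b = sin(fδ)/sin δ ≈ 0.507.
p = a·p₁ + b·p₂ ≈ (0.452, -0.002, 0.892); φ = arcsin(p_z) ≈ 63.15°, λ = atan2(p_y, p_x) ≈ -0.28°.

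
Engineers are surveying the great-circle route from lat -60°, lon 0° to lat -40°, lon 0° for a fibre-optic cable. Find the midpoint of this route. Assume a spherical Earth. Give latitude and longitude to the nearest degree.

≈ lat -50°, lon 0°

Write both endpoints as unit vectors p₁, p₂ with components (cos φ cos λ, cos φ sin λ, sin φ).
The central angle between the endpoints is δ = arccos(p₁·p₂) ≈ 0.349 rad (20.0°).
Interpolate at f = 1/2 with slerp weights a = sin((1−f)δ)/sin δ ≈ 0.508, b = sin(fδ)/sin δ ≈ 0.508.
p = a·p₁ + b·p₂ ≈ (0.643, 0.000, -0.766); φ = arcsin(p_z) ≈ -50.00°, λ = atan2(p_y, p_x) ≈ 0.00°.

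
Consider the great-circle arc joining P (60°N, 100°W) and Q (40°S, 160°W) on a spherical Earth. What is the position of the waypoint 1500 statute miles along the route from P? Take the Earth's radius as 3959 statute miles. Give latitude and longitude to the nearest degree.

Write both endpoints as unit vectors p₁, p₂ with components (cos φ cos λ, cos φ sin λ, sin φ).
The central angle between the endpoints is δ = arccos(p₁·p₂) ≈ 1.945 rad (111.4°). The total great-circle distance is δ·R ≈ 1.945 × 3959 ≈ 7699 mi, so the target fraction is f = 1500/7699 ≈ 0.195.
Interpolate at f ≈ 0.195 with slerp weights a = sin((1−f)δ)/sin δ ≈ 1.074, b = sin(fδ)/sin δ ≈ 0.397.
p = a·p₁ + b·p₂ ≈ (-0.379, -0.633, 0.675); φ = arcsin(p_z) ≈ 42.44°, λ = atan2(p_y, p_x) ≈ -120.93°.

≈ (42°N, 121°W)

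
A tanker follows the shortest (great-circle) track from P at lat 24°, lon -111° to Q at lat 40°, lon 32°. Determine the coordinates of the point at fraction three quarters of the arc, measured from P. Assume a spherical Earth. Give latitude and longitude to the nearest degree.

Write both endpoints as unit vectors p₁, p₂ with components (cos φ cos λ, cos φ sin λ, sin φ).
The central angle between the endpoints is δ = arccos(p₁·p₂) ≈ 1.873 rad (107.3°).
Interpolate at f = 3/4 with slerp weights a = sin((1−f)δ)/sin δ ≈ 0.473, b = sin(fδ)/sin δ ≈ 1.033.
p = a·p₁ + b·p₂ ≈ (0.516, 0.016, 0.856); φ = arcsin(p_z) ≈ 58.90°, λ = atan2(p_y, p_x) ≈ 1.80°.

≈ lat 59°, lon 2°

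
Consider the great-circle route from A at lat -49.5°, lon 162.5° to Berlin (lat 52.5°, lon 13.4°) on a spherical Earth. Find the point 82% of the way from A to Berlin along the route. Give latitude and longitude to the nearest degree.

≈ lat 43°, lon 54°

Convert each endpoint to a unit vector on the sphere (x = cos φ cos λ, y = cos φ sin λ, z = sin φ).
The central angle between the endpoints is δ = arccos(p₁·p₂) ≈ 2.801 rad (160.5°).
Interpolate at f = 0.82 with slerp weights a = sin((1−f)δ)/sin δ ≈ 1.446, b = sin(fδ)/sin δ ≈ 2.238.
p = a·p₁ + b·p₂ ≈ (0.430, 0.598, 0.676); φ = arcsin(p_z) ≈ 42.56°, λ = atan2(p_y, p_x) ≈ 54.29°.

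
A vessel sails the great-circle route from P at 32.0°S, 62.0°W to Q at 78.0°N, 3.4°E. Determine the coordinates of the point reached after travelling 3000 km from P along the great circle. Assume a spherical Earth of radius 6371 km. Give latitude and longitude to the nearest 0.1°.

≈ 5.5°S, 56.5°W

Convert each endpoint to a unit vector on the sphere (x = cos φ cos λ, y = cos φ sin λ, z = sin φ).
The central angle between the endpoints is δ = arccos(p₁·p₂) ≈ 2.032 rad (116.4°). The total great-circle distance is δ·R ≈ 2.032 × 6371 ≈ 12945 km, so the target fraction is f = 3000/12945 ≈ 0.232.
Interpolate at f ≈ 0.232 with slerp weights a = sin((1−f)δ)/sin δ ≈ 1.117, b = sin(fδ)/sin δ ≈ 0.507.
p = a·p₁ + b·p₂ ≈ (0.550, -0.830, -0.096); φ = arcsin(p_z) ≈ -5.52°, λ = atan2(p_y, p_x) ≈ -56.48°.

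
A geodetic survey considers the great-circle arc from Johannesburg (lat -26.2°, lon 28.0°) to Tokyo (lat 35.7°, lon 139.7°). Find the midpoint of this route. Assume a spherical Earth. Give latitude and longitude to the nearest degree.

From cos δ = sin φ₁ sin φ₂ + cos φ₁ cos φ₂ cos Δλ, the central angle is δ ≈ 2.126 rad (121.8°).
Interpolate at f = 1/2 with slerp weights a = sin((1−f)δ)/sin δ ≈ 1.028, b = sin(fδ)/sin δ ≈ 1.028.
p = a·p₁ + b·p₂ ≈ (0.178, 0.973, 0.146); φ = arcsin(p_z) ≈ 8.40°, λ = atan2(p_y, p_x) ≈ 79.65°.

≈ lat 8°, lon 80°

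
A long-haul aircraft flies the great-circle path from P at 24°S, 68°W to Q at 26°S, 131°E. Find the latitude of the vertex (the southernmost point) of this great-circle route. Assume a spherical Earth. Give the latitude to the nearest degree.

The great circle lies in the plane with unit normal n̂ = (p₁ × p₂)/|p₁ × p₂|.
Here n̂_z ≈ -0.334; the vertex latitude is φ_max = arccos|n̂_z| ≈ 70.5°.
Check via Clairaut: cos φ_max = |cos φ₁| · sin C = cos(24.0°)·sin(158.6°) ≈ 0.334, again giving ≈ 70.5°.

≈ 71°S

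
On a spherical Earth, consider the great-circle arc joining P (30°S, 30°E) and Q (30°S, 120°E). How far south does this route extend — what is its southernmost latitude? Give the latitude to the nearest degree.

The great circle lies in the plane with unit normal n̂ = (p₁ × p₂)/|p₁ × p₂|.
Here n̂_z ≈ +0.775; the vertex latitude is φ_max = arccos|n̂_z| ≈ 39.2°.

≈ 39°S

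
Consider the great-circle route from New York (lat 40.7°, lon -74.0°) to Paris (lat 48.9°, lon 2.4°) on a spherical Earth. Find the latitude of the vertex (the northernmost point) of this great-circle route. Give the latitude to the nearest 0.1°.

≈ 52.4°

The great circle lies in the plane with unit normal n̂ = (p₁ × p₂)/|p₁ × p₂|.
Here n̂_z ≈ +0.610; the vertex latitude is φ_max = arccos|n̂_z| ≈ 52.4°.
Check via Clairaut: cos φ_max = |cos φ₁| · sin C = cos(40.7°)·sin(53.6°) ≈ 0.610, again giving ≈ 52.4°.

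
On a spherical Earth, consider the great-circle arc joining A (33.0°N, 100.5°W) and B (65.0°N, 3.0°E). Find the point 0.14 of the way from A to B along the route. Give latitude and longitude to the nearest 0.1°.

≈ (41.1°N, 95.0°W)

The haversine formula gives a central angle δ ≈ 1.147 rad (65.7°) between the endpoints.
Interpolate at f = 0.14 with slerp weights a = sin((1−f)δ)/sin δ ≈ 0.915, b = sin(fδ)/sin δ ≈ 0.175.
p = a·p₁ + b·p₂ ≈ (-0.066, -0.751, 0.657); φ = arcsin(p_z) ≈ 41.10°, λ = atan2(p_y, p_x) ≈ -95.01°.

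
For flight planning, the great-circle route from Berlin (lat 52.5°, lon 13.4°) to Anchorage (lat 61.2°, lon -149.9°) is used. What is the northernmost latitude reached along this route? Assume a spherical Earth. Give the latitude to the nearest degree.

≈ 85°

The great circle lies in the plane with unit normal n̂ = (p₁ × p₂)/|p₁ × p₂|.
Here n̂_z ≈ -0.093; the vertex latitude is φ_max = arccos|n̂_z| ≈ 84.7°.
Check via Clairaut: cos φ_max = |cos φ₁| · sin C = cos(52.5°)·sin(8.7°) ≈ 0.093, again giving ≈ 84.7°.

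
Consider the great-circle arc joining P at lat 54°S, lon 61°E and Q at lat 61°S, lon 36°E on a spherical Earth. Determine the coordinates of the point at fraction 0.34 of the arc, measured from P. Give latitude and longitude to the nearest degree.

≈ lat 57°S, lon 54°E

From cos δ = sin φ₁ sin φ₂ + cos φ₁ cos φ₂ cos Δλ, the central angle is δ ≈ 0.262 rad (15.0°).
Interpolate at f = 0.34 with slerp weights a = sin((1−f)δ)/sin δ ≈ 0.664, b = sin(fδ)/sin δ ≈ 0.343.
p = a·p₁ + b·p₂ ≈ (0.324, 0.439, -0.838); φ = arcsin(p_z) ≈ -56.91°, λ = atan2(p_y, p_x) ≈ 53.59°.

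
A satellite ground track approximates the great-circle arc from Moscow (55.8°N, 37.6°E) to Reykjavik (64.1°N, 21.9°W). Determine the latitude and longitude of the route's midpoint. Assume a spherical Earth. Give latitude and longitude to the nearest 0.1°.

≈ 63.3°N, 12.0°E

The haversine formula gives a central angle δ ≈ 0.518 rad (29.7°) between the endpoints.
Interpolate at f = 1/2 with slerp weights a = sin((1−f)δ)/sin δ ≈ 0.517, b = sin(fδ)/sin δ ≈ 0.517.
p = a·p₁ + b·p₂ ≈ (0.440, 0.093, 0.893); φ = arcsin(p_z) ≈ 63.27°, λ = atan2(p_y, p_x) ≈ 11.95°.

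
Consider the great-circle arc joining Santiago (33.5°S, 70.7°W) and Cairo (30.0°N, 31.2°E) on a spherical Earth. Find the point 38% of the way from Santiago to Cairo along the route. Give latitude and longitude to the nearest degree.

≈ 11°S, 29°W

Write both endpoints as unit vectors p₁, p₂ with components (cos φ cos λ, cos φ sin λ, sin φ).
The central angle between the endpoints is δ = arccos(p₁·p₂) ≈ 2.010 rad (115.1°).
Interpolate at f = 0.38 with slerp weights a = sin((1−f)δ)/sin δ ≈ 1.047, b = sin(fδ)/sin δ ≈ 0.764.
p = a·p₁ + b·p₂ ≈ (0.854, -0.481, -0.196); φ = arcsin(p_z) ≈ -11.29°, λ = atan2(p_y, p_x) ≈ -29.39°.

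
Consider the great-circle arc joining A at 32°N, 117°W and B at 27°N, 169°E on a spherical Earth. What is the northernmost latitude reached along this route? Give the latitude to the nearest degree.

The great circle lies in the plane with unit normal n̂ = (p₁ × p₂)/|p₁ × p₂|.
Here n̂_z ≈ -0.813; the vertex latitude is φ_max = arccos|n̂_z| ≈ 35.6°.
Check via Clairaut: cos φ_max = |cos φ₁| · sin C = cos(32.0°)·sin(73.4°) ≈ 0.813, again giving ≈ 35.6°.

≈ 36°N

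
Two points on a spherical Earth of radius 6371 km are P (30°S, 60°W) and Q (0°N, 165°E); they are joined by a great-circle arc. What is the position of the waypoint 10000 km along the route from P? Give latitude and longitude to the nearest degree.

Write both endpoints as unit vectors p₁, p₂ with components (cos φ cos λ, cos φ sin λ, sin φ).
The central angle between the endpoints is δ = arccos(p₁·p₂) ≈ 2.230 rad (127.8°). The total great-circle distance is δ·R ≈ 2.230 × 6371 ≈ 14206 km, so the target fraction is f = 10000/14206 ≈ 0.704.
Interpolate at f ≈ 0.704 with slerp weights a = sin((1−f)δ)/sin δ ≈ 0.776, b = sin(fδ)/sin δ ≈ 1.265.
p = a·p₁ + b·p₂ ≈ (-0.886, -0.254, -0.388); φ = arcsin(p_z) ≈ -22.82°, λ = atan2(p_y, p_x) ≈ -163.97°.

≈ (23°S, 164°W)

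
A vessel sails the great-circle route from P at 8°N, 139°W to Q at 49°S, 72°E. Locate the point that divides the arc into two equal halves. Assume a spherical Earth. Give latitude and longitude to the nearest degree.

Write both endpoints as unit vectors p₁, p₂ with components (cos φ cos λ, cos φ sin λ, sin φ).
The central angle between the endpoints is δ = arccos(p₁·p₂) ≈ 2.294 rad (131.4°).
Interpolate at f = 1/2 with slerp weights a = sin((1−f)δ)/sin δ ≈ 1.216, b = sin(fδ)/sin δ ≈ 1.216.
p = a·p₁ + b·p₂ ≈ (-0.662, -0.031, -0.749); φ = arcsin(p_z) ≈ -48.47°, λ = atan2(p_y, p_x) ≈ -177.30°.

≈ 48°S, 177°W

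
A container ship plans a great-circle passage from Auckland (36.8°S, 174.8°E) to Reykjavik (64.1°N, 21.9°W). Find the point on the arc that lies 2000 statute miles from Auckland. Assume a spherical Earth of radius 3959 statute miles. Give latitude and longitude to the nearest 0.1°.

Convert each endpoint to a unit vector on the sphere (x = cos φ cos λ, y = cos φ sin λ, z = sin φ).
The central angle between the endpoints is δ = arccos(p₁·p₂) ≈ 2.634 rad (150.9°). The total great-circle distance is δ·R ≈ 2.634 × 3959 ≈ 10428 mi, so the target fraction is f = 2000/10428 ≈ 0.192.
Interpolate at f ≈ 0.192 with slerp weights a = sin((1−f)δ)/sin δ ≈ 1.745, b = sin(fδ)/sin δ ≈ 0.995.
p = a·p₁ + b·p₂ ≈ (-0.988, -0.036, -0.150); φ = arcsin(p_z) ≈ -8.62°, λ = atan2(p_y, p_x) ≈ -177.94°.

≈ (8.6°S, 177.9°W)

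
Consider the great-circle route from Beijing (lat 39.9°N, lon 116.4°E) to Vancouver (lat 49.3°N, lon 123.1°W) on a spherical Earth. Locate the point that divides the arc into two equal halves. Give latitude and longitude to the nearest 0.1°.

≈ lat 63.1°N, lon 168.6°E

Write both endpoints as unit vectors p₁, p₂ with components (cos φ cos λ, cos φ sin λ, sin φ).
The central angle between the endpoints is δ = arccos(p₁·p₂) ≈ 1.336 rad (76.6°).
Interpolate at f = 1/2 with slerp weights a = sin((1−f)δ)/sin δ ≈ 0.637, b = sin(fδ)/sin δ ≈ 0.637.
p = a·p₁ + b·p₂ ≈ (-0.444, 0.090, 0.891); φ = arcsin(p_z) ≈ 63.06°, λ = atan2(p_y, p_x) ≈ 168.58°.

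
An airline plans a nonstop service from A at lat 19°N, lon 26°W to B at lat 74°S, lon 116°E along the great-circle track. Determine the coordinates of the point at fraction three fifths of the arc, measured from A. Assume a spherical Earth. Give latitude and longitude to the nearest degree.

Convert each endpoint to a unit vector on the sphere (x = cos φ cos λ, y = cos φ sin λ, z = sin φ).
The central angle between the endpoints is δ = arccos(p₁·p₂) ≈ 2.116 rad (121.2°).
Interpolate at f = 3/5 with slerp weights a = sin((1−f)δ)/sin δ ≈ 0.876, b = sin(fδ)/sin δ ≈ 1.117.
p = a·p₁ + b·p₂ ≈ (0.609, -0.086, -0.788); φ = arcsin(p_z) ≈ -52.03°, λ = atan2(p_y, p_x) ≈ -8.06°.

≈ lat 52°S, lon 8°W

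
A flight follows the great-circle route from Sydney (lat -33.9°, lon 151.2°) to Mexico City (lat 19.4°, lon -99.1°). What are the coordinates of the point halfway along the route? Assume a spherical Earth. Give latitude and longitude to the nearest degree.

Write both endpoints as unit vectors p₁, p₂ with components (cos φ cos λ, cos φ sin λ, sin φ).
The central angle between the endpoints is δ = arccos(p₁·p₂) ≈ 2.037 rad (116.7°).
Interpolate at f = 1/2 with slerp weights a = sin((1−f)δ)/sin δ ≈ 0.953, b = sin(fδ)/sin δ ≈ 0.953.
p = a·p₁ + b·p₂ ≈ (-0.835, -0.506, -0.215); φ = arcsin(p_z) ≈ -12.41°, λ = atan2(p_y, p_x) ≈ -148.77°.

≈ lat -12°, lon -149°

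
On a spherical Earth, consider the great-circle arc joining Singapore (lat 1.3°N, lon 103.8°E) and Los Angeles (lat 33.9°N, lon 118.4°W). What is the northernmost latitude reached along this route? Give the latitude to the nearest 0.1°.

The great circle lies in the plane with unit normal n̂ = (p₁ × p₂)/|p₁ × p₂|.
Here n̂_z ≈ +0.698; the vertex latitude is φ_max = arccos|n̂_z| ≈ 45.7°.
Check via Clairaut: cos φ_max = |cos φ₁| · sin C = cos(1.3°)·sin(44.3°) ≈ 0.698, again giving ≈ 45.7°.

≈ 45.7°N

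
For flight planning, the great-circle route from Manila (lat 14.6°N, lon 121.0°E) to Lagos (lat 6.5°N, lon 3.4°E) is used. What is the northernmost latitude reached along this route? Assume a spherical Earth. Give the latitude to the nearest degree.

The great circle lies in the plane with unit normal n̂ = (p₁ × p₂)/|p₁ × p₂|.
Here n̂_z ≈ -0.937; the vertex latitude is φ_max = arccos|n̂_z| ≈ 20.4°.
Check via Clairaut: cos φ_max = |cos φ₁| · sin C = cos(14.6°)·sin(75.6°) ≈ 0.937, again giving ≈ 20.4°.

≈ 20°N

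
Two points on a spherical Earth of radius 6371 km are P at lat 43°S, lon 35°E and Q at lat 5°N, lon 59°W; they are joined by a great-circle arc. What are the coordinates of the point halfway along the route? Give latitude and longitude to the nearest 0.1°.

From cos δ = sin φ₁ sin φ₂ + cos φ₁ cos φ₂ cos Δλ, the central angle is δ ≈ 1.681 rad (96.3°).
Interpolate at f = 1/2 with slerp weights a = sin((1−f)δ)/sin δ ≈ 0.750, b = sin(fδ)/sin δ ≈ 0.750.
p = a·p₁ + b·p₂ ≈ (0.834, -0.326, -0.446); φ = arcsin(p_z) ≈ -26.48°, λ = atan2(p_y, p_x) ≈ -21.34°.

≈ lat 26.5°S, lon 21.3°W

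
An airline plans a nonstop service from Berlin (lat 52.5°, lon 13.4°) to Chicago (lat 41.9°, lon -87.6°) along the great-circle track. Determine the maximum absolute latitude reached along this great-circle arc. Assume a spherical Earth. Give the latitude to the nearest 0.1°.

≈ 60.2°

The great circle lies in the plane with unit normal n̂ = (p₁ × p₂)/|p₁ × p₂|.
Here n̂_z ≈ -0.496; the vertex latitude is φ_max = arccos|n̂_z| ≈ 60.2°.
Check via Clairaut: cos φ_max = |cos φ₁| · sin C = cos(52.5°)·sin(54.6°) ≈ 0.496, again giving ≈ 60.2°.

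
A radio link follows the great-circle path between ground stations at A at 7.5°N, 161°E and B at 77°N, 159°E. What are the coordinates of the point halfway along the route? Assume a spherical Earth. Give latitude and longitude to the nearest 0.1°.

From cos δ = sin φ₁ sin φ₂ + cos φ₁ cos φ₂ cos Δλ, the central angle is δ ≈ 1.213 rad (69.5°).
Interpolate at f = 1/2 with slerp weights a = sin((1−f)δ)/sin δ ≈ 0.609, b = sin(fδ)/sin δ ≈ 0.609.
p = a·p₁ + b·p₂ ≈ (-0.698, 0.245, 0.672); φ = arcsin(p_z) ≈ 42.25°, λ = atan2(p_y, p_x) ≈ 160.63°.

≈ 42.3°N, 160.6°E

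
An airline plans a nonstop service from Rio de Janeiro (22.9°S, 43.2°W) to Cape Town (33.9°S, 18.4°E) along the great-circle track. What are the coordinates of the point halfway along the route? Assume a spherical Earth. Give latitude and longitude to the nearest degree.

≈ 32°S, 14°W

Write both endpoints as unit vectors p₁, p₂ with components (cos φ cos λ, cos φ sin λ, sin φ).
The central angle between the endpoints is δ = arccos(p₁·p₂) ≈ 0.951 rad (54.5°).
Interpolate at f = 1/2 with slerp weights a = sin((1−f)δ)/sin δ ≈ 0.562, b = sin(fδ)/sin δ ≈ 0.562.
p = a·p₁ + b·p₂ ≈ (0.821, -0.207, -0.533); φ = arcsin(p_z) ≈ -32.18°, λ = atan2(p_y, p_x) ≈ -14.18°.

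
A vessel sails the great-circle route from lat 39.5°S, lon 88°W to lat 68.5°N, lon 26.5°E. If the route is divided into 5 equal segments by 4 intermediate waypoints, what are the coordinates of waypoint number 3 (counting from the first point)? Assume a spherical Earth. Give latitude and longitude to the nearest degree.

≈ lat 35°N, lon 53°W

Write both endpoints as unit vectors p₁, p₂ with components (cos φ cos λ, cos φ sin λ, sin φ).
The central angle between the endpoints is δ = arccos(p₁·p₂) ≈ 2.359 rad (135.2°).
Interpolate at f = 3/5 with slerp weights a = sin((1−f)δ)/sin δ ≈ 1.148, b = sin(fδ)/sin δ ≈ 1.401.
p = a·p₁ + b·p₂ ≈ (0.490, -0.656, 0.573); φ = arcsin(p_z) ≈ 34.98°, λ = atan2(p_y, p_x) ≈ -53.23°.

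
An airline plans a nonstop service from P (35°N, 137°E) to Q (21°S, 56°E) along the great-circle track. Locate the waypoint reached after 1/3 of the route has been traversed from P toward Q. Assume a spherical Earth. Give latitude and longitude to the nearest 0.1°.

≈ (19.0°N, 106.1°E)

From cos δ = sin φ₁ sin φ₂ + cos φ₁ cos φ₂ cos Δλ, the central angle is δ ≈ 1.657 rad (94.9°).
Interpolate at f = 1/3 with slerp weights a = sin((1−f)δ)/sin δ ≈ 0.897, b = sin(fδ)/sin δ ≈ 0.527.
p = a·p₁ + b·p₂ ≈ (-0.262, 0.908, 0.326); φ = arcsin(p_z) ≈ 19.00°, λ = atan2(p_y, p_x) ≈ 106.10°.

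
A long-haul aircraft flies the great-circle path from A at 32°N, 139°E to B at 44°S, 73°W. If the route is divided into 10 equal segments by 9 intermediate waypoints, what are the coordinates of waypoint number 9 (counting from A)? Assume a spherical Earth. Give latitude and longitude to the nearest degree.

≈ 46°S, 94°W

The haversine formula gives a central angle δ ≈ 2.658 rad (152.3°) between the endpoints.
Interpolate at f = 9/10 with slerp weights a = sin((1−f)δ)/sin δ ≈ 0.565, b = sin(fδ)/sin δ ≈ 1.465.
p = a·p₁ + b·p₂ ≈ (-0.054, -0.694, -0.718); φ = arcsin(p_z) ≈ -45.92°, λ = atan2(p_y, p_x) ≈ -94.42°.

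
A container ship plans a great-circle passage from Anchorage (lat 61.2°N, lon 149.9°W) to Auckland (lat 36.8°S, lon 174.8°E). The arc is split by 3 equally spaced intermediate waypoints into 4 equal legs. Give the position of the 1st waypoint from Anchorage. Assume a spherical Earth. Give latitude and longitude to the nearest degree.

The haversine formula gives a central angle δ ≈ 1.782 rad (102.1°) between the endpoints.
Interpolate at f = 1/4 with slerp weights a = sin((1−f)δ)/sin δ ≈ 0.995, b = sin(fδ)/sin δ ≈ 0.441.
p = a·p₁ + b·p₂ ≈ (-0.766, -0.208, 0.608); φ = arcsin(p_z) ≈ 37.43°, λ = atan2(p_y, p_x) ≈ -164.79°.

≈ lat 37°N, lon 165°W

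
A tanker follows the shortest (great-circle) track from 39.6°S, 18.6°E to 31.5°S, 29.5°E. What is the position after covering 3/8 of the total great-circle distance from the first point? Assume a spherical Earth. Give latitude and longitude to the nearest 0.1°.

The haversine formula gives a central angle δ ≈ 0.209 rad (12.0°) between the endpoints.
Interpolate at f = 3/8 with slerp weights a = sin((1−f)δ)/sin δ ≈ 0.628, b = sin(fδ)/sin δ ≈ 0.377.
p = a·p₁ + b·p₂ ≈ (0.738, 0.313, -0.597); φ = arcsin(p_z) ≈ -36.68°, λ = atan2(p_y, p_x) ≈ 22.95°.

≈ 36.7°S, 23.0°E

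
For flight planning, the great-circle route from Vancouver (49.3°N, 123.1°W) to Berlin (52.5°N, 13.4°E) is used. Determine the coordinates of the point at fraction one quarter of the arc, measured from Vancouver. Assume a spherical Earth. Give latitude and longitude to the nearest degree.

≈ 64°N, 105°W

From cos δ = sin φ₁ sin φ₂ + cos φ₁ cos φ₂ cos Δλ, the central angle is δ ≈ 1.252 rad (71.7°).
Interpolate at f = 1/4 with slerp weights a = sin((1−f)δ)/sin δ ≈ 0.850, b = sin(fδ)/sin δ ≈ 0.324.
p = a·p₁ + b·p₂ ≈ (-0.111, -0.418, 0.901); φ = arcsin(p_z) ≈ 64.35°, λ = atan2(p_y, p_x) ≈ -104.81°.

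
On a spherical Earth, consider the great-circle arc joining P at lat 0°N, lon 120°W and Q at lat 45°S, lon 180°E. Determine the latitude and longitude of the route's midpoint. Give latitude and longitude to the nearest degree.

≈ lat 25°S, lon 144°W

Convert each endpoint to a unit vector on the sphere (x = cos φ cos λ, y = cos φ sin λ, z = sin φ).
The central angle between the endpoints is δ = arccos(p₁·p₂) ≈ 1.209 rad (69.3°).
Interpolate at f = 1/2 with slerp weights a = sin((1−f)δ)/sin δ ≈ 0.608, b = sin(fδ)/sin δ ≈ 0.608.
p = a·p₁ + b·p₂ ≈ (-0.734, -0.526, -0.430); φ = arcsin(p_z) ≈ -25.45°, λ = atan2(p_y, p_x) ≈ -144.34°.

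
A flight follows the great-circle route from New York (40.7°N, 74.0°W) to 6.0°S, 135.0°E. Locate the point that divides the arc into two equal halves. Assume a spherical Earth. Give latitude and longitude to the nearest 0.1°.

≈ 47.9°N, 177.0°W

Write both endpoints as unit vectors p₁, p₂ with components (cos φ cos λ, cos φ sin λ, sin φ).
The central angle between the endpoints is δ = arccos(p₁·p₂) ≈ 2.386 rad (136.7°).
Interpolate at f = 1/2 with slerp weights a = sin((1−f)δ)/sin δ ≈ 1.355, b = sin(fδ)/sin δ ≈ 1.355.
p = a·p₁ + b·p₂ ≈ (-0.670, -0.035, 0.742); φ = arcsin(p_z) ≈ 47.89°, λ = atan2(p_y, p_x) ≈ -177.04°.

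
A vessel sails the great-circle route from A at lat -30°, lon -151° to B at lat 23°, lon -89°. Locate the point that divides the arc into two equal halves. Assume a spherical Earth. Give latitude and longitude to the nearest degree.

≈ lat -4°, lon -119°

Write both endpoints as unit vectors p₁, p₂ with components (cos φ cos λ, cos φ sin λ, sin φ).
The central angle between the endpoints is δ = arccos(p₁·p₂) ≈ 1.391 rad (79.7°).
Interpolate at f = 1/2 with slerp weights a = sin((1−f)δ)/sin δ ≈ 0.651, b = sin(fδ)/sin δ ≈ 0.651.
p = a·p₁ + b·p₂ ≈ (-0.483, -0.873, -0.071); φ = arcsin(p_z) ≈ -4.08°, λ = atan2(p_y, p_x) ≈ -118.95°.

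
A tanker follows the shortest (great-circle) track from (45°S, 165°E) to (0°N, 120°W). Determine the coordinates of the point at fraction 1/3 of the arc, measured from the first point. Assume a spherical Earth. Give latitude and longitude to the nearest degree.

Write both endpoints as unit vectors p₁, p₂ with components (cos φ cos λ, cos φ sin λ, sin φ).
The central angle between the endpoints is δ = arccos(p₁·p₂) ≈ 1.387 rad (79.5°).
Interpolate at f = 1/3 with slerp weights a = sin((1−f)δ)/sin δ ≈ 0.812, b = sin(fδ)/sin δ ≈ 0.454.
p = a·p₁ + b·p₂ ≈ (-0.781, -0.244, -0.574); φ = arcsin(p_z) ≈ -35.04°, λ = atan2(p_y, p_x) ≈ -162.64°.

≈ (35°S, 163°W)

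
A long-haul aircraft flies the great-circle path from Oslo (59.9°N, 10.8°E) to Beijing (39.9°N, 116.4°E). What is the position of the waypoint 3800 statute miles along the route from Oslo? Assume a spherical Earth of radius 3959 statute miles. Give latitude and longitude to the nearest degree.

Convert each endpoint to a unit vector on the sphere (x = cos φ cos λ, y = cos φ sin λ, z = sin φ).
The central angle between the endpoints is δ = arccos(p₁·p₂) ≈ 1.102 rad (63.2°). The total great-circle distance is δ·R ≈ 1.102 × 3959 ≈ 4364 mi, so the target fraction is f = 3800/4364 ≈ 0.871.
Interpolate at f ≈ 0.871 with slerp weights a = sin((1−f)δ)/sin δ ≈ 0.159, b = sin(fδ)/sin δ ≈ 0.918.
p = a·p₁ + b·p₂ ≈ (-0.235, 0.646, 0.727); φ = arcsin(p_z) ≈ 46.60°, λ = atan2(p_y, p_x) ≈ 109.97°.

≈ (47°N, 110°E)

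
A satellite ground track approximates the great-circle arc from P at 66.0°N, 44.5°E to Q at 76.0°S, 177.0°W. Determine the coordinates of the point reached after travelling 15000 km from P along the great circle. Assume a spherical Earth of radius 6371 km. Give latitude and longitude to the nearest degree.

Convert each endpoint to a unit vector on the sphere (x = cos φ cos λ, y = cos φ sin λ, z = sin φ).
The central angle between the endpoints is δ = arccos(p₁·p₂) ≈ 2.858 rad (163.8°). The total great-circle distance is δ·R ≈ 2.858 × 6371 ≈ 18209 km, so the target fraction is f = 15000/18209 ≈ 0.824.
Interpolate at f ≈ 0.824 with slerp weights a = sin((1−f)δ)/sin δ ≈ 1.726, b = sin(fδ)/sin δ ≈ 2.533.
p = a·p₁ + b·p₂ ≈ (-0.111, 0.460, -0.881); φ = arcsin(p_z) ≈ -61.75°, λ = atan2(p_y, p_x) ≈ 103.59°.

≈ 62°S, 104°E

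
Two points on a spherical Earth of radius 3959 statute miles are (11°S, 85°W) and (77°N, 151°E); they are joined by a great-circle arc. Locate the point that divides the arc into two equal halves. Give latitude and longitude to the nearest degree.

Convert each endpoint to a unit vector on the sphere (x = cos φ cos λ, y = cos φ sin λ, z = sin φ).
The central angle between the endpoints is δ = arccos(p₁·p₂) ≈ 1.885 rad (108.0°).
Interpolate at f = 1/2 with slerp weights a = sin((1−f)δ)/sin δ ≈ 0.851, b = sin(fδ)/sin δ ≈ 0.851.
p = a·p₁ + b·p₂ ≈ (-0.095, -0.739, 0.667); φ = arcsin(p_z) ≈ 41.81°, λ = atan2(p_y, p_x) ≈ -97.29°.

≈ (42°N, 97°W)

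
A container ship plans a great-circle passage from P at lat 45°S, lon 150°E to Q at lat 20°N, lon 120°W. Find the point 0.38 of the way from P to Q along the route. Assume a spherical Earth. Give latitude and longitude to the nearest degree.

From cos δ = sin φ₁ sin φ₂ + cos φ₁ cos φ₂ cos Δλ, the central angle is δ ≈ 1.815 rad (104.0°).
Interpolate at f = 0.38 with slerp weights a = sin((1−f)δ)/sin δ ≈ 0.930, b = sin(fδ)/sin δ ≈ 0.656.
p = a·p₁ + b·p₂ ≈ (-0.878, -0.205, -0.433); φ = arcsin(p_z) ≈ -25.68°, λ = atan2(p_y, p_x) ≈ -166.86°.

≈ lat 26°S, lon 167°W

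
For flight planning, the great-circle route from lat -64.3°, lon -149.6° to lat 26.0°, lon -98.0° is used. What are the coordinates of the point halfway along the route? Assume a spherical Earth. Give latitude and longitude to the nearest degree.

Convert each endpoint to a unit vector on the sphere (x = cos φ cos λ, y = cos φ sin λ, z = sin φ).
The central angle between the endpoints is δ = arccos(p₁·p₂) ≈ 1.724 rad (98.8°).
Interpolate at f = 1/2 with slerp weights a = sin((1−f)δ)/sin δ ≈ 0.768, b = sin(fδ)/sin δ ≈ 0.768.
p = a·p₁ + b·p₂ ≈ (-0.383, -0.852, -0.355); φ = arcsin(p_z) ≈ -20.82°, λ = atan2(p_y, p_x) ≈ -114.22°.

≈ lat -21°, lon -114°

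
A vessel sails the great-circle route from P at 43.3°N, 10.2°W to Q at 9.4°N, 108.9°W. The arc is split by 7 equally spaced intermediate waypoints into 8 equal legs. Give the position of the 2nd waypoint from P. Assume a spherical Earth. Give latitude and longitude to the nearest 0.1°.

The haversine formula gives a central angle δ ≈ 1.567 rad (89.8°) between the endpoints.
Interpolate at f = 2/8 with slerp weights a = sin((1−f)δ)/sin δ ≈ 0.923, b = sin(fδ)/sin δ ≈ 0.382.
p = a·p₁ + b·p₂ ≈ (0.539, -0.475, 0.695); φ = arcsin(p_z) ≈ 44.05°, λ = atan2(p_y, p_x) ≈ -41.41°.

≈ 44.1°N, 41.4°W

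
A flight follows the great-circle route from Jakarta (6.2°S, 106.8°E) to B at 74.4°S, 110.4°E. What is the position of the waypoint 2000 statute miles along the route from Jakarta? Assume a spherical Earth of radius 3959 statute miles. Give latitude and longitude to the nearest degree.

≈ 35°S, 107°E

Write both endpoints as unit vectors p₁, p₂ with components (cos φ cos λ, cos φ sin λ, sin φ).
The central angle between the endpoints is δ = arccos(p₁·p₂) ≈ 1.191 rad (68.2°). The total great-circle distance is δ·R ≈ 1.191 × 3959 ≈ 4715 mi, so the target fraction is f = 2000/4715 ≈ 0.424.
Interpolate at f ≈ 0.424 with slerp weights a = sin((1−f)δ)/sin δ ≈ 0.682, b = sin(fδ)/sin δ ≈ 0.521.
p = a·p₁ + b·p₂ ≈ (-0.245, 0.780, -0.576); φ = arcsin(p_z) ≈ -35.14°, λ = atan2(p_y, p_x) ≈ 107.42°.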